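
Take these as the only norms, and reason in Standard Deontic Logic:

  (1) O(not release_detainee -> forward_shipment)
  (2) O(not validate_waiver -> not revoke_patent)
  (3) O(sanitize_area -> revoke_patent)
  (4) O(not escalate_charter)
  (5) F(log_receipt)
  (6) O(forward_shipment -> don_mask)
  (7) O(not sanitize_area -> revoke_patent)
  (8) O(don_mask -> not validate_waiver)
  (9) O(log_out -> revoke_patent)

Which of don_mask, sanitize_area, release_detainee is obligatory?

By case analysis on not sanitize_area: premise 7 gives O(not sanitize_area -> revoke_patent) and premise 3 gives O(sanitize_area -> revoke_patent), so O(revoke_patent) either way.
Premise 2, O(not validate_waiver -> not revoke_patent), contraposes to O(revoke_patent -> validate_waiver); with O(revoke_patent) we get O(validate_waiver).
Premise 8, O(don_mask -> not validate_waiver), contraposes to O(validate_waiver -> not don_mask); with O(validate_waiver) we get O(not don_mask).
Premise 6 is O(forward_shipment -> don_mask); contrapositively O(not don_mask -> not forward_shipment). Since O(not don_mask) holds, K gives O(not forward_shipment).
The contrapositive of premise 1 (O(not release_detainee -> forward_shipment)) is O(not forward_shipment -> release_detainee), and O(not forward_shipment) is already established, so O(release_detainee).
So O(release_detainee) holds — release_detainee is obligatory. None of the other listed options is made obligatory by any chain of premises.

release_detainee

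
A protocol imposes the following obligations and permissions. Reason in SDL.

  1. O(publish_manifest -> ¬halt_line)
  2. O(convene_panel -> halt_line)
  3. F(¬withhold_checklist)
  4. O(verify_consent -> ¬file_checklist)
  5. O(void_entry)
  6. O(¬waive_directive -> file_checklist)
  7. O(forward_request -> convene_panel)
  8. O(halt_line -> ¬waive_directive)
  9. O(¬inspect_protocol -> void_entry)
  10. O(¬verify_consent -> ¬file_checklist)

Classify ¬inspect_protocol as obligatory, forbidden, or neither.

Premise 9 is O(¬inspect_protocol -> void_entry); even if O(void_entry) held, inferring O(¬inspect_protocol) would be affirming the consequent — invalid.
No premise or chain of K-axiom applications forces O(¬inspect_protocol), and none forces O(inspect_protocol). So ¬inspect_protocol is neither obligatory nor forbidden under these norms.

Neither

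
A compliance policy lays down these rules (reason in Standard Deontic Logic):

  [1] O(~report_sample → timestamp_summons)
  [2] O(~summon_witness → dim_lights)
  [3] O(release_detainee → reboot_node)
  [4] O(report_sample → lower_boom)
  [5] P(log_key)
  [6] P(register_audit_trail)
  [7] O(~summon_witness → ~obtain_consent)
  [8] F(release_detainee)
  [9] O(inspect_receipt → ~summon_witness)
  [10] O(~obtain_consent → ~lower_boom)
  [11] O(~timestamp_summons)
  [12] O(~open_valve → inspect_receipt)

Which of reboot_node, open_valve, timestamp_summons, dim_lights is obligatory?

Premise 11 states O(~timestamp_summons) outright.
Premise 1, O(~report_sample → timestamp_summons), contraposes to O(~timestamp_summons → report_sample); with O(~timestamp_summons) we get O(report_sample).
Applying K to premise 4 (O(report_sample → lower_boom)) and O(report_sample) yields O(lower_boom).
Premise 10 is O(~obtain_consent → ~lower_boom); contrapositively O(lower_boom → obtain_consent). Since O(lower_boom) holds, K gives O(obtain_consent).
The contrapositive of premise 7 (O(~summon_witness → ~obtain_consent)) is O(obtain_consent → summon_witness), and O(obtain_consent) is already established, so O(summon_witness).
Premise 9 is O(inspect_receipt → ~summon_witness); contrapositively O(summon_witness → ~inspect_receipt). Since O(summon_witness) holds, K gives O(~inspect_receipt).
The contrapositive of premise 12 (O(~open_valve → inspect_receipt)) is O(~inspect_receipt → open_valve), and O(~inspect_receipt) is already established, so O(open_valve).
So O(open_valve) holds — open_valve is obligatory. None of the other listed options is made obligatory by any chain of premises.

open_valve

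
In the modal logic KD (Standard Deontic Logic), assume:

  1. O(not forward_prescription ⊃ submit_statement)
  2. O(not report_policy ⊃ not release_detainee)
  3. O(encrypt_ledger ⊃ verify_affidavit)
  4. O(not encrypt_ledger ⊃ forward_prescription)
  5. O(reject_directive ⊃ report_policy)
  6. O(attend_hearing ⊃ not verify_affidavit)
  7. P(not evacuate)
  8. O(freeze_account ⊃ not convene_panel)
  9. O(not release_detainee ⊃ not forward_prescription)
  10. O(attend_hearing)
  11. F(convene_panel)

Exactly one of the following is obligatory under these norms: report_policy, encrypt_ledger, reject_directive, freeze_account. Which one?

From premise 10 we have O(attend_hearing).
From O(attend_hearing) and premise 6, O(attend_hearing ⊃ not verify_affidavit), we obtain O(not verify_affidavit).
The contrapositive of premise 3 (O(encrypt_ledger ⊃ verify_affidavit)) is O(not verify_affidavit ⊃ not encrypt_ledger), and O(not verify_affidavit) is already established, so O(not encrypt_ledger).
With premise 4, O(not encrypt_ledger ⊃ forward_prescription), the K-axiom yields O(forward_prescription).
Premise 9, O(not release_detainee ⊃ not forward_prescription), contraposes to O(forward_prescription ⊃ release_detainee); with O(forward_prescription) we get O(release_detainee).
Premise 2, O(not report_policy ⊃ not release_detainee), contraposes to O(release_detainee ⊃ report_policy); with O(release_detainee) we get O(report_policy).
So O(report_policy) holds — report_policy is obligatory. None of the other listed options is made obligatory by any chain of premises.

report_policy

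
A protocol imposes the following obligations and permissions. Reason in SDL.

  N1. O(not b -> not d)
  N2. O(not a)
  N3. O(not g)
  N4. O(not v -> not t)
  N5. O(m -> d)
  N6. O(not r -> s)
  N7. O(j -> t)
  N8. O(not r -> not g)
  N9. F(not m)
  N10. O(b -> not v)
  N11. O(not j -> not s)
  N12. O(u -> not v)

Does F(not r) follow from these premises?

F(not m) at premise 9 means O(m).
Applying K to premise 5 (O(m -> d)) and O(m) yields O(d).
Premise 1, O(not b -> not d), contraposes to O(d -> b); with O(d) we get O(b).
From O(b) and premise 10, O(b -> not v), we obtain O(not v).
Premise 4 is O(not v -> not t); since O(not v), deontic closure gives O(not t).
Premise 7, O(j -> t), contraposes to O(not t -> not j); with O(not t) we get O(not j).
Premise 11 is O(not j -> not s); since O(not j), deontic closure gives O(not s).
Premise 6, O(not r -> s), contraposes to O(not s -> r); with O(not s) we get O(r).
Premises 2, 3, 8, 12 do not contribute to this derivation.
So O(r) holds, i.e. F(not r). The claim follows.

Yes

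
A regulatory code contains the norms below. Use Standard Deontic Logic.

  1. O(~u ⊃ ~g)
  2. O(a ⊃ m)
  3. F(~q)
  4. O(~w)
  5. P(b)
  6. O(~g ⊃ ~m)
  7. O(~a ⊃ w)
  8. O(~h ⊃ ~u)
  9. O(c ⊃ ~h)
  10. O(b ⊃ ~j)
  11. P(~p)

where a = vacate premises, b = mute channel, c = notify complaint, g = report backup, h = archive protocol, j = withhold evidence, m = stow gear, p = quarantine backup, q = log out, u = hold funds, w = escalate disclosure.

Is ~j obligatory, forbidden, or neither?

Neither

Premise 10 is O(b ⊃ ~j), but O(b) is not derivable from the premises (the permission P(b) asserts only ~O(~b), not O(b)), so it does not yield O(~j).
No premise or chain of K-axiom applications forces O(~j), and none forces O(j). So ~j is neither obligatory nor forbidden under these norms.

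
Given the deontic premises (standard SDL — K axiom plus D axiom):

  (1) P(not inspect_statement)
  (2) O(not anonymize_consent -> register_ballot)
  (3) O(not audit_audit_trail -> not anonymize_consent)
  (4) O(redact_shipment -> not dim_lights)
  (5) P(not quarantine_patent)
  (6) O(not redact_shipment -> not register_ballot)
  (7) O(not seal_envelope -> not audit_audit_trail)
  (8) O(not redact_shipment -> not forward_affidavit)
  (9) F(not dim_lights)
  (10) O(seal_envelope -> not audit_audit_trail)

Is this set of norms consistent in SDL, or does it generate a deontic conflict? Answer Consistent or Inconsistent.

Premises 7 and 10 cover both cases: O(not seal_envelope -> not audit_audit_trail) and O(seal_envelope -> not audit_audit_trail). Since not seal_envelope ∨ seal_envelope is a tautology, O(not audit_audit_trail) follows.
Applying K to premise 3 (O(not audit_audit_trail -> not anonymize_consent)) and O(not audit_audit_trail) yields O(not anonymize_consent).
Applying K to premise 2 (O(not anonymize_consent -> register_ballot)) and O(not anonymize_consent) yields O(register_ballot).
The contrapositive of premise 6 (O(not redact_shipment -> not register_ballot)) is O(register_ballot -> redact_shipment), and O(register_ballot) is already established, so O(redact_shipment).
From O(redact_shipment) and premise 4, O(redact_shipment -> not dim_lights), we obtain O(not dim_lights).
Yet premise 9 is F(not dim_lights), i.e. O(dim_lights).
We now have both O(not dim_lights) and O(dim_lights) — dim_lights is simultaneously obligatory and forbidden, violating the D-axiom.

Inconsistent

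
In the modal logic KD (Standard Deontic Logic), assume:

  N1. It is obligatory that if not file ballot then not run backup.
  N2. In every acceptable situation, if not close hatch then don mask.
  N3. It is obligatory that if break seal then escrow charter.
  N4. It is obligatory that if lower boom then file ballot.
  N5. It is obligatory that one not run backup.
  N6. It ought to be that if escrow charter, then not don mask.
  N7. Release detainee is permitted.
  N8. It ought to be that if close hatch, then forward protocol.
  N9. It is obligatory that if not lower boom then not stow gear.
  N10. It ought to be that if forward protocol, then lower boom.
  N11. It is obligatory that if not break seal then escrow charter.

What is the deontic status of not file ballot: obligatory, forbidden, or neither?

Forbidden

Premises 3 and 11 cover both cases: O(break_seal → escrow_charter) and O(¬break_seal → escrow_charter). Since break_seal ∨ ¬break_seal is a tautology, O(escrow_charter) follows.
With premise 6, O(escrow_charter → ¬don_mask), the K-axiom yields O(¬don_mask).
Premise 2 is O(¬close_hatch → don_mask); contrapositively O(¬don_mask → close_hatch). Since O(¬don_mask) holds, K gives O(close_hatch).
Applying K to premise 8 (O(close_hatch → forward_protocol)) and O(close_hatch) yields O(forward_protocol).
With premise 10, O(forward_protocol → lower_boom), the K-axiom yields O(lower_boom).
From O(lower_boom) and premise 4, O(lower_boom → file_ballot), we obtain O(file_ballot).
Premises 1, 5, 7, 9 do not contribute to this derivation.
Thus O(file_ballot), which is F(¬file_ballot): ¬file_ballot is forbidden.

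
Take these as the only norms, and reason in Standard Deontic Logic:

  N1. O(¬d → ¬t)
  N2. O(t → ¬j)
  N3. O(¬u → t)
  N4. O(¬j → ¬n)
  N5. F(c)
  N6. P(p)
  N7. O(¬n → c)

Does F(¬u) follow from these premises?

Premise 5 is F(c), i.e. O(¬c).
Premise 7 is O(¬n → c); contrapositively O(¬c → n). Since O(¬c) holds, K gives O(n).
The contrapositive of premise 4 (O(¬j → ¬n)) is O(n → j), and O(n) is already established, so O(j).
Premise 2 is O(t → ¬j); contrapositively O(j → ¬t). Since O(j) holds, K gives O(¬t).
Premise 3 is O(¬u → t); contrapositively O(¬t → u). Since O(¬t) holds, K gives O(u).
Premises 1, 6 do not contribute to this derivation.
So O(u) holds, i.e. F(¬u). The claim follows.

Yes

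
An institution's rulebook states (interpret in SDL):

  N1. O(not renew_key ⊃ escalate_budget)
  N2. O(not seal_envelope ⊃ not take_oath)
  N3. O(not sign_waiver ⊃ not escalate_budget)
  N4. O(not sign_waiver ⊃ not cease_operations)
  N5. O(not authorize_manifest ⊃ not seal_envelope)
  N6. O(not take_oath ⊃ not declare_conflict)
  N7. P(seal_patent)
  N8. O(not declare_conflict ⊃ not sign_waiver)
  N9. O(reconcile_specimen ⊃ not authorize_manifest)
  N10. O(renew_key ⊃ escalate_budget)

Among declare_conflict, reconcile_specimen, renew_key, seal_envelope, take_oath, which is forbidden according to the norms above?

Premises 1 and 10 are O(not renew_key ⊃ escalate_budget) and O(renew_key ⊃ escalate_budget); every ideal world satisfies not renew_key or renew_key, so in either case escalate_budget holds — hence O(escalate_budget).
Premise 3, O(not sign_waiver ⊃ not escalate_budget), contraposes to O(escalate_budget ⊃ sign_waiver); with O(escalate_budget) we get O(sign_waiver).
Premise 8, O(not declare_conflict ⊃ not sign_waiver), contraposes to O(sign_waiver ⊃ declare_conflict); with O(sign_waiver) we get O(declare_conflict).
Premise 6, O(not take_oath ⊃ not declare_conflict), contraposes to O(declare_conflict ⊃ take_oath); with O(declare_conflict) we get O(take_oath).
Premise 2 is O(not seal_envelope ⊃ not take_oath); contrapositively O(take_oath ⊃ seal_envelope). Since O(take_oath) holds, K gives O(seal_envelope).
Premise 5, O(not authorize_manifest ⊃ not seal_envelope), contraposes to O(seal_envelope ⊃ authorize_manifest); with O(seal_envelope) we get O(authorize_manifest).
The contrapositive of premise 9 (O(reconcile_specimen ⊃ not authorize_manifest)) is O(authorize_manifest ⊃ not reconcile_specimen), and O(authorize_manifest) is already established, so O(not reconcile_specimen).
So O(not reconcile_specimen) holds, i.e. reconcile_specimen is forbidden. None of the other listed options is forbidden under the premises.

reconcile_specimen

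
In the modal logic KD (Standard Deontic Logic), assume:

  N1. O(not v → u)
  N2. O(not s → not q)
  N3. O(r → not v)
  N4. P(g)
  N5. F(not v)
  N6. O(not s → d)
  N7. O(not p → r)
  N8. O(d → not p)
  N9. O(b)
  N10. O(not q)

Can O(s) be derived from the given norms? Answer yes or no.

Premise 5, F(not v), is equivalent to O(v).
Premise 3 is O(r → not v); contrapositively O(v → not r). Since O(v) holds, K gives O(not r).
Premise 7 is O(not p → r); contrapositively O(not r → p). Since O(not r) holds, K gives O(p).
Premise 8 is O(d → not p); contrapositively O(p → not d). Since O(p) holds, K gives O(not d).
Premise 6, O(not s → d), contraposes to O(not d → s); with O(not d) we get O(s).
Premises 1, 2, 4, 9, 10 do not contribute to this derivation.
So O(s) follows.

Yes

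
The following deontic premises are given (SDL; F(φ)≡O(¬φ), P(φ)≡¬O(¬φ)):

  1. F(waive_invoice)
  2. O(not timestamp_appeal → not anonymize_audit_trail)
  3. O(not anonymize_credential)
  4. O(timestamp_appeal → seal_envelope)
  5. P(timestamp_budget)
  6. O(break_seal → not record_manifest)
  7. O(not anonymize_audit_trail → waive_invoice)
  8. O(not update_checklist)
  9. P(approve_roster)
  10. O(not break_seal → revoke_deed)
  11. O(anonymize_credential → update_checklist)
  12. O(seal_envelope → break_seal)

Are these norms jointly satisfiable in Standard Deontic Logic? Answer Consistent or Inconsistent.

Premise 11 is O(anonymize_credential → update_checklist), but O(anonymize_credential) is not derivable from the premises, so it does not yield O(update_checklist).
So O(update_checklist) is not derivable, and the apparent clash with O(not update_checklist) does not arise.
A world satisfying every obligation exists (e.g. anonymize_audit_trail=true, anonymize_credential=false, approve_roster=false, break_seal=true, record_manifest=false, revoke_deed=false, seal_envelope=true, timestamp_appeal=true, timestamp_budget=false, update_checklist=false, waive_invoice=false); no atom is both obligatory and forbidden, so the set is consistent.

Consistent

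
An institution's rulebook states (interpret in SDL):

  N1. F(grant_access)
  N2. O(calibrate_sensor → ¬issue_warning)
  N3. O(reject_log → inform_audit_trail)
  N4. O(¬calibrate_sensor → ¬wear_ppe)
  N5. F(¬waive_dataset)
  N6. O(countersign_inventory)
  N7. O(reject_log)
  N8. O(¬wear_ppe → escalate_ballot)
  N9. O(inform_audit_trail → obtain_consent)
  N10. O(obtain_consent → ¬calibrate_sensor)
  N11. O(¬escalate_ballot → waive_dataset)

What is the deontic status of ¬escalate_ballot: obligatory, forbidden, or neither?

Premise 7 gives O(reject_log).
With premise 3, O(reject_log → inform_audit_trail), the K-axiom yields O(inform_audit_trail).
Premise 9 is O(inform_audit_trail → obtain_consent); since O(inform_audit_trail), deontic closure gives O(obtain_consent).
With premise 10, O(obtain_consent → ¬calibrate_sensor), the K-axiom yields O(¬calibrate_sensor).
Premise 4 is O(¬calibrate_sensor → ¬wear_ppe); since O(¬calibrate_sensor), deontic closure gives O(¬wear_ppe).
With premise 8, O(¬wear_ppe → escalate_ballot), the K-axiom yields O(escalate_ballot).
Premises 1, 2, 5, 6, 11 do not contribute to this derivation.
Thus O(escalate_ballot), which is F(¬escalate_ballot): ¬escalate_ballot is forbidden.

Forbidden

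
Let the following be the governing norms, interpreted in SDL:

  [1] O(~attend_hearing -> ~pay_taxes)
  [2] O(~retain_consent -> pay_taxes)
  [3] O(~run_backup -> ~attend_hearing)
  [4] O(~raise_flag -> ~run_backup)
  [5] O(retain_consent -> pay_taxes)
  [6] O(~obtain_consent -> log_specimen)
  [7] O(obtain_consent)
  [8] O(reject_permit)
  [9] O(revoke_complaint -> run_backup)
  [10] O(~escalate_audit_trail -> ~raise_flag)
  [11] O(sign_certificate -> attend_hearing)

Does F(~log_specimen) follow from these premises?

Premise 6 is O(~obtain_consent -> log_specimen), but O(~obtain_consent) is not derivable from the premises, so it does not yield O(log_specimen).
No other premise forces O(log_specimen). An ideal world satisfying every premise can still have ~log_specimen true, so F(~log_specimen) is not derivable.

No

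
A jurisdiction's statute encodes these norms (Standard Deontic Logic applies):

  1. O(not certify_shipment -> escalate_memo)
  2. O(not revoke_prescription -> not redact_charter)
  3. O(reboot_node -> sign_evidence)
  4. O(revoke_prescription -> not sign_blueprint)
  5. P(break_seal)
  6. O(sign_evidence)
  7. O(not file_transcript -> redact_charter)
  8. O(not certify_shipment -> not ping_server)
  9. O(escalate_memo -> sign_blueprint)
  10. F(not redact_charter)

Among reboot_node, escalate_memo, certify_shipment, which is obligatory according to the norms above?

certify_shipment

Premise 10 is F(not redact_charter), i.e. O(redact_charter).
The contrapositive of premise 2 (O(not revoke_prescription -> not redact_charter)) is O(redact_charter -> revoke_prescription), and O(redact_charter) is already established, so O(revoke_prescription).
With premise 4, O(revoke_prescription -> not sign_blueprint), the K-axiom yields O(not sign_blueprint).
The contrapositive of premise 9 (O(escalate_memo -> sign_blueprint)) is O(not sign_blueprint -> not escalate_memo), and O(not sign_blueprint) is already established, so O(not escalate_memo).
The contrapositive of premise 1 (O(not certify_shipment -> escalate_memo)) is O(not escalate_memo -> certify_shipment), and O(not escalate_memo) is already established, so O(certify_shipment).
So O(certify_shipment) holds — certify_shipment is obligatory. None of the other listed options is made obligatory by any chain of premises.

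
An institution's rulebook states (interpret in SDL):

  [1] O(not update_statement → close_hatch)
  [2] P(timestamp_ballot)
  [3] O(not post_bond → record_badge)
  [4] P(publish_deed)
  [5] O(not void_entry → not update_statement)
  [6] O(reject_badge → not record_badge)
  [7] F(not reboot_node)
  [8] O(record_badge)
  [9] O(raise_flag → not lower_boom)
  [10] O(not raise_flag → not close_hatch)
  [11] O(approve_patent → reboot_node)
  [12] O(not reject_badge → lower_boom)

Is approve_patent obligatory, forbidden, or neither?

Neither

Premise 11 is O(approve_patent → reboot_node); even if O(reboot_node) held, inferring O(approve_patent) would be affirming the consequent — invalid.
No premise or chain of K-axiom applications forces O(approve_patent), and none forces O(not approve_patent). So approve_patent is neither obligatory nor forbidden under these norms.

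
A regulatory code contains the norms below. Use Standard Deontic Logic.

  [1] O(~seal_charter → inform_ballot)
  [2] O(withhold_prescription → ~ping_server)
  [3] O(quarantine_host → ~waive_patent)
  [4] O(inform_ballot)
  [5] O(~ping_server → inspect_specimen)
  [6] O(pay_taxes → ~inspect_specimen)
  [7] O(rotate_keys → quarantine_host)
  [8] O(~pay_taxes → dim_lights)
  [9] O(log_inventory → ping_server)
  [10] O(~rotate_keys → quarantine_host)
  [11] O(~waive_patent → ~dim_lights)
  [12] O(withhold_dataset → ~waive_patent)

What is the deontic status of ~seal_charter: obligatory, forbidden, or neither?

Neither

Premise 1 is O(~seal_charter → inform_ballot); even if O(inform_ballot) held, inferring O(~seal_charter) would be affirming the consequent — invalid.
No premise or chain of K-axiom applications forces O(~seal_charter), and none forces O(seal_charter). So ~seal_charter is neither obligatory nor forbidden under these norms.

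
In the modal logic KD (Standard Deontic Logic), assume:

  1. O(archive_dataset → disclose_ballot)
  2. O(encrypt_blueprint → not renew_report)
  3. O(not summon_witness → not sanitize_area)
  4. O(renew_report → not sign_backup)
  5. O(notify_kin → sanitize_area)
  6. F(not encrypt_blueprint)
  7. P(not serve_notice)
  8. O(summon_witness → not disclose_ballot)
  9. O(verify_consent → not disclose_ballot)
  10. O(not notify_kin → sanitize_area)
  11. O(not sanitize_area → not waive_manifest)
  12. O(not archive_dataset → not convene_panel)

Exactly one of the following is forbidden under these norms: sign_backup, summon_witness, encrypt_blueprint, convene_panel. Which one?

By case analysis on not notify_kin: premise 10 gives O(not notify_kin → sanitize_area) and premise 5 gives O(notify_kin → sanitize_area), so O(sanitize_area) either way.
The contrapositive of premise 3 (O(not summon_witness → not sanitize_area)) is O(sanitize_area → summon_witness), and O(sanitize_area) is already established, so O(summon_witness).
Premise 8 is O(summon_witness → not disclose_ballot); since O(summon_witness), deontic closure gives O(not disclose_ballot).
The contrapositive of premise 1 (O(archive_dataset → disclose_ballot)) is O(not disclose_ballot → not archive_dataset), and O(not disclose_ballot) is already established, so O(not archive_dataset).
From O(not archive_dataset) and premise 12, O(not archive_dataset → not convene_panel), we obtain O(not convene_panel).
So O(not convene_panel) holds, i.e. convene_panel is forbidden. None of the other listed options is forbidden under the premises.

convene_panel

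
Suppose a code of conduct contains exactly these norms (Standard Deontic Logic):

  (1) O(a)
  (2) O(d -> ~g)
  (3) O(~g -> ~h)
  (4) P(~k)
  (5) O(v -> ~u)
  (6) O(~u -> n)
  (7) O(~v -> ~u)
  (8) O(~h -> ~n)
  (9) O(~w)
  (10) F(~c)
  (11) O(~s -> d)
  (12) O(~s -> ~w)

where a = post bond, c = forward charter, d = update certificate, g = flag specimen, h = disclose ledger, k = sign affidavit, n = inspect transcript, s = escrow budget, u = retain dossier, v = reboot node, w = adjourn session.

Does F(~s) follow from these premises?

Yes

By case analysis on v: premise 5 gives O(v -> ~u) and premise 7 gives O(~v -> ~u), so O(~u) either way.
From O(~u) and premise 6, O(~u -> n), we obtain O(n).
Premise 8 is O(~h -> ~n); contrapositively O(n -> h). Since O(n) holds, K gives O(h).
The contrapositive of premise 3 (O(~g -> ~h)) is O(h -> g), and O(h) is already established, so O(g).
Premise 2 is O(d -> ~g); contrapositively O(g -> ~d). Since O(g) holds, K gives O(~d).
Premise 11, O(~s -> d), contraposes to O(~d -> s); with O(~d) we get O(s).
Premises 1, 4, 9, 10, 12 do not contribute to this derivation.
So O(s) holds, i.e. F(~s). The claim follows.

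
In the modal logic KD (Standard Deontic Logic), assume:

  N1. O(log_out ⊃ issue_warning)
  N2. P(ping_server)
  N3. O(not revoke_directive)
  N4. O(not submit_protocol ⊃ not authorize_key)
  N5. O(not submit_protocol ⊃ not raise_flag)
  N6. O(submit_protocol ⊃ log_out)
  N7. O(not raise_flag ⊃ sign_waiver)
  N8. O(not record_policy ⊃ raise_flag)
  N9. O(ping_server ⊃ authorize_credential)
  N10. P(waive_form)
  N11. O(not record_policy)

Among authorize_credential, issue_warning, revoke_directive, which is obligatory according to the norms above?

issue_warning

From premise 11 we have O(not record_policy).
Premise 8 is O(not record_policy ⊃ raise_flag); since O(not record_policy), deontic closure gives O(raise_flag).
Premise 5 is O(not submit_protocol ⊃ not raise_flag); contrapositively O(raise_flag ⊃ submit_protocol). Since O(raise_flag) holds, K gives O(submit_protocol).
Applying K to premise 6 (O(submit_protocol ⊃ log_out)) and O(submit_protocol) yields O(log_out).
Applying K to premise 1 (O(log_out ⊃ issue_warning)) and O(log_out) yields O(issue_warning).
So O(issue_warning) holds — issue_warning is obligatory. None of the other listed options is made obligatory by any chain of premises.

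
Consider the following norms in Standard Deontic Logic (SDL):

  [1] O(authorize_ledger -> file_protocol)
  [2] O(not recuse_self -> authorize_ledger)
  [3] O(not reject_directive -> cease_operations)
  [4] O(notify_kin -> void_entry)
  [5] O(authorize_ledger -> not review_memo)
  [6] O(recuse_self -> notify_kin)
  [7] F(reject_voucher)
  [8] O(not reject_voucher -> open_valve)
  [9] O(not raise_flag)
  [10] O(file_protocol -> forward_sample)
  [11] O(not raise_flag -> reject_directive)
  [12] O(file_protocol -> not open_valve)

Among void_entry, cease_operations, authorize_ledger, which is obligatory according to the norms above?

Premise 7, F(reject_voucher), is equivalent to O(not reject_voucher).
From O(not reject_voucher) and premise 8, O(not reject_voucher -> open_valve), we obtain O(open_valve).
The contrapositive of premise 12 (O(file_protocol -> not open_valve)) is O(open_valve -> not file_protocol), and O(open_valve) is already established, so O(not file_protocol).
Premise 1, O(authorize_ledger -> file_protocol), contraposes to O(not file_protocol -> not authorize_ledger); with O(not file_protocol) we get O(not authorize_ledger).
The contrapositive of premise 2 (O(not recuse_self -> authorize_ledger)) is O(not authorize_ledger -> recuse_self), and O(not authorize_ledger) is already established, so O(recuse_self).
With premise 6, O(recuse_self -> notify_kin), the K-axiom yields O(notify_kin).
From O(notify_kin) and premise 4, O(notify_kin -> void_entry), we obtain O(void_entry).
So O(void_entry) holds — void_entry is obligatory. None of the other listed options is made obligatory by any chain of premises.

void_entry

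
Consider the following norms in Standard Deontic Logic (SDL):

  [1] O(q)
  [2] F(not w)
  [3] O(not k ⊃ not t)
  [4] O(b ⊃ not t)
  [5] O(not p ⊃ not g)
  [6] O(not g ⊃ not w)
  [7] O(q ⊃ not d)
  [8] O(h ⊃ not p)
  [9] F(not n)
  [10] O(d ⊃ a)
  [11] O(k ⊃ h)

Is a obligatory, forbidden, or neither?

Premise 10 is O(d ⊃ a), but O(d) is not derivable from the premises, so it does not yield O(a).
No premise or chain of K-axiom applications forces O(a), and none forces O(not a). So a is neither obligatory nor forbidden under these norms.

Neither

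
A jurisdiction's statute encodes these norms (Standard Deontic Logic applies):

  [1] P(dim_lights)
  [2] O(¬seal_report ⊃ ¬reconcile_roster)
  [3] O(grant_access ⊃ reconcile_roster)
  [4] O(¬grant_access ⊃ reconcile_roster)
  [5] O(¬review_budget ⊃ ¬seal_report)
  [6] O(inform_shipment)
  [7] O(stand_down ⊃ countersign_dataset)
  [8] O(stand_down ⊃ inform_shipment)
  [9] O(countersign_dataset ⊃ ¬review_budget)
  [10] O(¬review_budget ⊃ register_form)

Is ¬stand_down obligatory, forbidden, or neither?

Obligatory

Premises 3 and 4 cover both cases: O(grant_access ⊃ reconcile_roster) and O(¬grant_access ⊃ reconcile_roster). Since grant_access ∨ ¬grant_access is a tautology, O(reconcile_roster) follows.
Premise 2, O(¬seal_report ⊃ ¬reconcile_roster), contraposes to O(reconcile_roster ⊃ seal_report); with O(reconcile_roster) we get O(seal_report).
Premise 5 is O(¬review_budget ⊃ ¬seal_report); contrapositively O(seal_report ⊃ review_budget). Since O(seal_report) holds, K gives O(review_budget).
Premise 9, O(countersign_dataset ⊃ ¬review_budget), contraposes to O(review_budget ⊃ ¬countersign_dataset); with O(review_budget) we get O(¬countersign_dataset).
Premise 7, O(stand_down ⊃ countersign_dataset), contraposes to O(¬countersign_dataset ⊃ ¬stand_down); with O(¬countersign_dataset) we get O(¬stand_down).
Premises 1, 6, 8, 10 do not contribute to this derivation.
Hence ¬stand_down is obligatory.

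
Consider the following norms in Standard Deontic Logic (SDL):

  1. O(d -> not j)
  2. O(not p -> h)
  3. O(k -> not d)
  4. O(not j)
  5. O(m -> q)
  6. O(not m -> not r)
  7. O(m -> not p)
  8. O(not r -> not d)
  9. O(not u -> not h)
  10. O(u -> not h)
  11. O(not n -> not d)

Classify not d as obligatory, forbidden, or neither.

Obligatory

Premises 10 and 9 are O(u -> not h) and O(not u -> not h); every ideal world satisfies u or not u, so in either case not h holds — hence O(not h).
Premise 2, O(not p -> h), contraposes to O(not h -> p); with O(not h) we get O(p).
Premise 7 is O(m -> not p); contrapositively O(p -> not m). Since O(p) holds, K gives O(not m).
Premise 6 is O(not m -> not r); since O(not m), deontic closure gives O(not r).
Applying K to premise 8 (O(not r -> not d)) and O(not r) yields O(not d).
Premises 1, 3, 4, 5, 11 do not contribute to this derivation.
Hence not d is obligatory.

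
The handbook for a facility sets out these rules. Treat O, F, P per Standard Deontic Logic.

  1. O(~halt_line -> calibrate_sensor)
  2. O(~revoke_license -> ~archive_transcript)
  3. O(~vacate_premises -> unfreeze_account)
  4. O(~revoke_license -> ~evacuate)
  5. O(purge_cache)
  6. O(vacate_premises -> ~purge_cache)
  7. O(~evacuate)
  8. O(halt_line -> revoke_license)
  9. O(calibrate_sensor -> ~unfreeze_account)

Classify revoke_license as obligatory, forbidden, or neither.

Premise 5 states O(purge_cache) outright.
Premise 6 is O(vacate_premises -> ~purge_cache); contrapositively O(purge_cache -> ~vacate_premises). Since O(purge_cache) holds, K gives O(~vacate_premises).
Applying K to premise 3 (O(~vacate_premises -> unfreeze_account)) and O(~vacate_premises) yields O(unfreeze_account).
The contrapositive of premise 9 (O(calibrate_sensor -> ~unfreeze_account)) is O(unfreeze_account -> ~calibrate_sensor), and O(unfreeze_account) is already established, so O(~calibrate_sensor).
Premise 1, O(~halt_line -> calibrate_sensor), contraposes to O(~calibrate_sensor -> halt_line); with O(~calibrate_sensor) we get O(halt_line).
From O(halt_line) and premise 8, O(halt_line -> revoke_license), we obtain O(revoke_license).
Premises 2, 4, 7 do not contribute to this derivation.
Hence revoke_license is obligatory.

Obligatory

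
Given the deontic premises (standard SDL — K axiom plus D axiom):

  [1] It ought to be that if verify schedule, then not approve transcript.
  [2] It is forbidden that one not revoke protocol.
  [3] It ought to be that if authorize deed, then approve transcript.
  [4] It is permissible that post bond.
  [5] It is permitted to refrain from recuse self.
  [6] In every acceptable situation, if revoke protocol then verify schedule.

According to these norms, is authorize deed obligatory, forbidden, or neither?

Forbidden

Premise 2 is F(¬revoke_protocol), i.e. O(revoke_protocol).
Premise 6 is O(revoke_protocol → verify_schedule); since O(revoke_protocol), deontic closure gives O(verify_schedule).
Premise 1 is O(verify_schedule → ¬approve_transcript); since O(verify_schedule), deontic closure gives O(¬approve_transcript).
Premise 3, O(authorize_deed → approve_transcript), contraposes to O(¬approve_transcript → ¬authorize_deed); with O(¬approve_transcript) we get O(¬authorize_deed).
Premises 4, 5 do not contribute to this derivation.
Thus O(¬authorize_deed), which is F(authorize_deed): authorize_deed is forbidden.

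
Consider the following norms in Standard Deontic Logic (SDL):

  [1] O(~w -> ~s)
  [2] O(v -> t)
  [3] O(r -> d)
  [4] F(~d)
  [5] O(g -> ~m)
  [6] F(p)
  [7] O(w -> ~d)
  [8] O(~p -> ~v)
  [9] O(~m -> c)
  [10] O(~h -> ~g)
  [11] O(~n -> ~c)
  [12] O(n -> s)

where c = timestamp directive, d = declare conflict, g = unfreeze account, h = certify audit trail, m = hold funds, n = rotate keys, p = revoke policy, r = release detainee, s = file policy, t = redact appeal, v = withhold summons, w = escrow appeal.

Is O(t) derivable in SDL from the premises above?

Premise 2 is O(v -> t), but O(v) is not derivable from the premises, so it does not yield O(t).
No other premise forces O(t). An ideal world satisfying every premise can still have t false, so O(t) is not derivable.

No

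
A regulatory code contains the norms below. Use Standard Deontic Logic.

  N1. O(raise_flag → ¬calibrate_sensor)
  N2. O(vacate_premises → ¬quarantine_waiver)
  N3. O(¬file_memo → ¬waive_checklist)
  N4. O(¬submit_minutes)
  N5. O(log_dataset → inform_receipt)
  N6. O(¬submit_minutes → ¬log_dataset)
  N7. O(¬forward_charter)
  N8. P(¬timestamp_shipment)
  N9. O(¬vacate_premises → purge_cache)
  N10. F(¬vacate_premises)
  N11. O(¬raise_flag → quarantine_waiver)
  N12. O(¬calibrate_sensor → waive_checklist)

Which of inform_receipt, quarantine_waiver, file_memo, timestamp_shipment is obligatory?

Premise 10, F(¬vacate_premises), is equivalent to O(vacate_premises).
Premise 2 is O(vacate_premises → ¬quarantine_waiver); since O(vacate_premises), deontic closure gives O(¬quarantine_waiver).
The contrapositive of premise 11 (O(¬raise_flag → quarantine_waiver)) is O(¬quarantine_waiver → raise_flag), and O(¬quarantine_waiver) is already established, so O(raise_flag).
Applying K to premise 1 (O(raise_flag → ¬calibrate_sensor)) and O(raise_flag) yields O(¬calibrate_sensor).
With premise 12, O(¬calibrate_sensor → waive_checklist), the K-axiom yields O(waive_checklist).
The contrapositive of premise 3 (O(¬file_memo → ¬waive_checklist)) is O(waive_checklist → file_memo), and O(waive_checklist) is already established, so O(file_memo).
So O(file_memo) holds — file_memo is obligatory. None of the other listed options is made obligatory by any chain of premises.

file_memo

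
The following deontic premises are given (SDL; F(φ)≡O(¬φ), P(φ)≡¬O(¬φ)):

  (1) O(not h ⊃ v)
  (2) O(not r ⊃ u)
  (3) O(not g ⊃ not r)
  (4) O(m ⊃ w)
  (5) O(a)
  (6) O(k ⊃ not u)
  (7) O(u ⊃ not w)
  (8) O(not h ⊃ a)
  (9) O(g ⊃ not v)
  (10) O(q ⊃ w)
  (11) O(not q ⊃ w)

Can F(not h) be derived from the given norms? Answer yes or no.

Premises 10 and 11 are O(q ⊃ w) and O(not q ⊃ w); every ideal world satisfies q or not q, so in either case w holds — hence O(w).
Premise 7 is O(u ⊃ not w); contrapositively O(w ⊃ not u). Since O(w) holds, K gives O(not u).
Premise 2 is O(not r ⊃ u); contrapositively O(not u ⊃ r). Since O(not u) holds, K gives O(r).
The contrapositive of premise 3 (O(not g ⊃ not r)) is O(r ⊃ g), and O(r) is already established, so O(g).
From O(g) and premise 9, O(g ⊃ not v), we obtain O(not v).
The contrapositive of premise 1 (O(not h ⊃ v)) is O(not v ⊃ h), and O(not v) is already established, so O(h).
Premises 4, 5, 6, 8 do not contribute to this derivation.
So O(h) holds, i.e. F(not h). The claim follows.

Yes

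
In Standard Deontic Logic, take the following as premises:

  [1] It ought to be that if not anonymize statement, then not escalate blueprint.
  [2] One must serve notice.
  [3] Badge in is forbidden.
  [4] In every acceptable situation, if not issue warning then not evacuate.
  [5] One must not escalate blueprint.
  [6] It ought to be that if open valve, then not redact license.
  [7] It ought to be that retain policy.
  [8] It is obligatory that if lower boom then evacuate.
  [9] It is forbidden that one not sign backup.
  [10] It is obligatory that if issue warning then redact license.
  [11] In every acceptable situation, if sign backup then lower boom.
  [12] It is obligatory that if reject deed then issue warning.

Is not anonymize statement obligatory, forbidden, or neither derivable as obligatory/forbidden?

Neither

Premise 1 is O(¬anonymize_statement → ¬escalate_blueprint); even if O(¬escalate_blueprint) held, inferring O(¬anonymize_statement) would be affirming the consequent — invalid.
No premise or chain of K-axiom applications forces O(¬anonymize_statement), and none forces O(anonymize_statement). So ¬anonymize_statement is neither obligatory nor forbidden under these norms.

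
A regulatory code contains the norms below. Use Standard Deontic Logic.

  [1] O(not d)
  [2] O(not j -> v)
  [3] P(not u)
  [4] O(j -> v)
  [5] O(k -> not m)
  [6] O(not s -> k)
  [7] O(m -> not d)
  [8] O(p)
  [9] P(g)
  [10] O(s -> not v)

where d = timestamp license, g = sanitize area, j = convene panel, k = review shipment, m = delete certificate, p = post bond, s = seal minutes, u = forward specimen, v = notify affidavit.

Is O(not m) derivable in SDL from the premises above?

Yes

Premises 2 and 4 are O(not j -> v) and O(j -> v); every ideal world satisfies not j or j, so in either case v holds — hence O(v).
The contrapositive of premise 10 (O(s -> not v)) is O(v -> not s), and O(v) is already established, so O(not s).
Premise 6 is O(not s -> k); since O(not s), deontic closure gives O(k).
With premise 5, O(k -> not m), the K-axiom yields O(not m).
Premises 1, 3, 7, 8, 9 do not contribute to this derivation.
So O(not m) follows.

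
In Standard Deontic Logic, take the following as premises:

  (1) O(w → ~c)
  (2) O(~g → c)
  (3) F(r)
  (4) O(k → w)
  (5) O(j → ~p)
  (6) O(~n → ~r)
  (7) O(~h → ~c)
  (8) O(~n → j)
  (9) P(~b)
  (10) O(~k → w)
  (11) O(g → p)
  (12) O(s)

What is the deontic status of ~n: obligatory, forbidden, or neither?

By case analysis on ~k: premise 10 gives O(~k → w) and premise 4 gives O(k → w), so O(w) either way.
Premise 1 is O(w → ~c); since O(w), deontic closure gives O(~c).
Premise 2, O(~g → c), contraposes to O(~c → g); with O(~c) we get O(g).
With premise 11, O(g → p), the K-axiom yields O(p).
The contrapositive of premise 5 (O(j → ~p)) is O(p → ~j), and O(p) is already established, so O(~j).
Premise 8, O(~n → j), contraposes to O(~j → n); with O(~j) we get O(n).
Premises 3, 6, 7, 9, 12 do not contribute to this derivation.
Thus O(n), which is F(~n): ~n is forbidden.

Forbidden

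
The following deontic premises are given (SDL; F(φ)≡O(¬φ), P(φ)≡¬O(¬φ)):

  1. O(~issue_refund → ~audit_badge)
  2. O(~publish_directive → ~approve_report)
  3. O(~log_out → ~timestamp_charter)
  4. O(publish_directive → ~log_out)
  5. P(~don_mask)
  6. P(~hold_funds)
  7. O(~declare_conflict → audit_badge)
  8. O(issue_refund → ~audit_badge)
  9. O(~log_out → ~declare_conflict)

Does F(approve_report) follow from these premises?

By case analysis on issue_refund: premise 8 gives O(issue_refund → ~audit_badge) and premise 1 gives O(~issue_refund → ~audit_badge), so O(~audit_badge) either way.
Premise 7 is O(~declare_conflict → audit_badge); contrapositively O(~audit_badge → declare_conflict). Since O(~audit_badge) holds, K gives O(declare_conflict).
Premise 9 is O(~log_out → ~declare_conflict); contrapositively O(declare_conflict → log_out). Since O(declare_conflict) holds, K gives O(log_out).
The contrapositive of premise 4 (O(publish_directive → ~log_out)) is O(log_out → ~publish_directive), and O(log_out) is already established, so O(~publish_directive).
Applying K to premise 2 (O(~publish_directive → ~approve_report)) and O(~publish_directive) yields O(~approve_report).
Premises 3, 5, 6 do not contribute to this derivation.
So O(~approve_report) holds, i.e. F(approve_report). The claim follows.

Yes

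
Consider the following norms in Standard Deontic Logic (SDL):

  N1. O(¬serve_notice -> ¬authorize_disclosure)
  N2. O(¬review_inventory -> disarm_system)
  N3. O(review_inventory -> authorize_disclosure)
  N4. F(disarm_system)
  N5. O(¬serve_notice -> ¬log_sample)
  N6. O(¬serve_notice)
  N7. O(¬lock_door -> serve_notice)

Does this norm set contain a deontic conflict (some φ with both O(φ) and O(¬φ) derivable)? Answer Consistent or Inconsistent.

F(disarm_system) at premise 4 means O(¬disarm_system).
Premise 2 is O(¬review_inventory -> disarm_system); contrapositively O(¬disarm_system -> review_inventory). Since O(¬disarm_system) holds, K gives O(review_inventory).
From O(review_inventory) and premise 3, O(review_inventory -> authorize_disclosure), we obtain O(authorize_disclosure).
Premise 1, O(¬serve_notice -> ¬authorize_disclosure), contraposes to O(authorize_disclosure -> serve_notice); with O(authorize_disclosure) we get O(serve_notice).
Yet premise 6 states O(¬serve_notice).
We now have both O(serve_notice) and O(¬serve_notice) — serve_notice is simultaneously obligatory and forbidden, violating the D-axiom.

Inconsistent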